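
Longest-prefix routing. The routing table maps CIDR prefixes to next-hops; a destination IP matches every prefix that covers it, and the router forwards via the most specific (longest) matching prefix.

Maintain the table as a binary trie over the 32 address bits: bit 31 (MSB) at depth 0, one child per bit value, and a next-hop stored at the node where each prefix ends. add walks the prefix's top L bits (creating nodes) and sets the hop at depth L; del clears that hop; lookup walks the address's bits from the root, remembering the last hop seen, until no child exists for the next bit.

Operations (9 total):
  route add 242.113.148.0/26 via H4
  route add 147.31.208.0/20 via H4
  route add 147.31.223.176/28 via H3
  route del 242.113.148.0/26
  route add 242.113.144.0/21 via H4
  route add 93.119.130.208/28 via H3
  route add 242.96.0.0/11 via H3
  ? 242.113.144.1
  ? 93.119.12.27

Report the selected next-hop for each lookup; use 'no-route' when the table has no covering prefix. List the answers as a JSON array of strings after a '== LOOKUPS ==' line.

Trace:
  + 242.113.148.0/26 (H4) depth=26
  + 147.31.208.0/20 (H4) depth=20
  + 147.31.223.176/28 (H3) depth=28
  - 242.113.148.0/26 clear@26
  + 242.113.144.0/21 (H4) depth=21
  + 93.119.130.208/28 (H3) depth=28
  + 242.96.0.0/11 (H3) depth=11
  Q 242.113.144.1: descend 111100100111000110010 ; hops seen [H3,H4] ; pick H4
  Q 93.119.12.27: descend 0101110101110111 ; hops seen [∅] ; pick no-route

== LOOKUPS ==
["H4","no-route"]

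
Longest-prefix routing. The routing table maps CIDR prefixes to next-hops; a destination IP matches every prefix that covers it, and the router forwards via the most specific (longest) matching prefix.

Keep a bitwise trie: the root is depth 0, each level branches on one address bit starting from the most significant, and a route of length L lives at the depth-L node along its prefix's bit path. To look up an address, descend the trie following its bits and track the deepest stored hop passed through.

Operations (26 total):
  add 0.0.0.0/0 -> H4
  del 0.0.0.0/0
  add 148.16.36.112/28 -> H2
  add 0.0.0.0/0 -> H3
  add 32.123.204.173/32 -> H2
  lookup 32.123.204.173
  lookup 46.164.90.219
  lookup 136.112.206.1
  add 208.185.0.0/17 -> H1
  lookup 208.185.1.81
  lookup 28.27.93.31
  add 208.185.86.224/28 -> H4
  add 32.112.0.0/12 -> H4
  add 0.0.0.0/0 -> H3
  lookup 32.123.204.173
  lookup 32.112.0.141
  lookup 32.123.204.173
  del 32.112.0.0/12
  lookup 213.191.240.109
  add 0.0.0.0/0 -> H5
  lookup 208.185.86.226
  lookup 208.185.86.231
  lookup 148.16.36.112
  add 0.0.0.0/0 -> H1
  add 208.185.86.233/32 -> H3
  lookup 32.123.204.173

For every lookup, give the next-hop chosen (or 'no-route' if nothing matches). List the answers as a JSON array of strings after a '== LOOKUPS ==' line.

Process each operation:
  + 0.0.0.0/0 (H4) depth=0
  del 0.0.0.0/0 (clear depth 0)
  + 148.16.36.112/28 (H2) depth=28
  + 0.0.0.0/0 (H3) depth=0
  + 32.123.204.173/32 (H2) depth=32
  Q 32.123.204.173: descend 00100000011110111100110010101101 ; hops seen [H3,H2] ; pick H2
  Q 46.164.90.219: descend 0010 ; hops seen [H3] ; pick H3
  Q 136.112.206.1: descend 100 ; hops seen [H3] ; pick H3
  + 208.185.0.0/17 (H1) depth=17
  Q 208.185.1.81: descend 11010000101110010 ; hops seen [H3,H1] ; pick H1
  Q 28.27.93.31: descend 00 ; hops seen [H3] ; pick H3
  + 208.185.86.224/28 (H4) depth=28
  + 32.112.0.0/12 (H4) depth=12
  + 0.0.0.0/0 (H3) depth=0
  Q 32.123.204.173: descend 00100000011110111100110010101101 ; hops seen [H3,H4,H2] ; pick H2
  Q 32.112.0.141: descend 001000000111 ; hops seen [H3,H4] ; pick H4
  Q 32.123.204.173: descend 00100000011110111100110010101101 ; hops seen [H3,H4,H2] ; pick H2
  del 32.112.0.0/12 (clear depth 12)
  Q 213.191.240.109: descend 11010 ; hops seen [H3] ; pick H3
  + 0.0.0.0/0 (H5) depth=0
  Q 208.185.86.226: descend 1101000010111001010101101110 ; hops seen [H5,H1,H4] ; pick H4
  Q 208.185.86.231: descend 1101000010111001010101101110 ; hops seen [H5,H1,H4] ; pick H4
  Q 148.16.36.112: descend 1001010000010000001001000111 ; hops seen [H5,H2] ; pick H2
  + 0.0.0.0/0 (H1) depth=0
  + 208.185.86.233/32 (H3) depth=32
  Q 32.123.204.173: descend 00100000011110111100110010101101 ; hops seen [H1,H2] ; pick H2

== LOOKUPS ==
["H2","H3","H3","H1","H3","H2","H4","H2","H3","H4","H4","H2","H2"]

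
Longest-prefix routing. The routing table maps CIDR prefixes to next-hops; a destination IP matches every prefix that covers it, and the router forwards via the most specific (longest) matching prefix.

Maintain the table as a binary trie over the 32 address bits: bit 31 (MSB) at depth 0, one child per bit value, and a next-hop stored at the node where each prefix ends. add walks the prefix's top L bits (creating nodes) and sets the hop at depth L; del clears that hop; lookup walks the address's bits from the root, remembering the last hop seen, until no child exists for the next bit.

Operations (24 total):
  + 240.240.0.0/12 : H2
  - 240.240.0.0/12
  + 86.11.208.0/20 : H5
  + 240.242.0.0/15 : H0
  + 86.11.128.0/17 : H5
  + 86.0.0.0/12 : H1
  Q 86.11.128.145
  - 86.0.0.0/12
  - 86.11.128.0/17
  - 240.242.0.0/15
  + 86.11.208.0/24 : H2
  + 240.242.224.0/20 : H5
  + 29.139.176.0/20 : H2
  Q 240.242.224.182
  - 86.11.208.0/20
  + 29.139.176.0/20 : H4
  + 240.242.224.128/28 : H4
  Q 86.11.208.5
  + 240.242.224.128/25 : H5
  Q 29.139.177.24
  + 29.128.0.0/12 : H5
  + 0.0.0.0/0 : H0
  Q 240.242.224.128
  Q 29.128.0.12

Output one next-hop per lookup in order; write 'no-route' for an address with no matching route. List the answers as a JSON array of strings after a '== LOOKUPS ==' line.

Apply in order:
  add 240.240.0.0/12 -> H2 at depth 12
  del 240.240.0.0/12 (clear depth 12)
  add 86.11.208.0/20 -> H5 at depth 20
  add 240.242.0.0/15 -> H0 at depth 15
  add 86.11.128.0/17 -> H5 at depth 17
  add 86.0.0.0/12 -> H1 at depth 12
  Q 86.11.128.145: descend 01010110000010111 ; hops seen [H1,H5] ; pick H5
  del 86.0.0.0/12 (clear depth 12)
  del 86.11.128.0/17 (clear depth 17)
  del 240.242.0.0/15 (clear depth 15)
  add 86.11.208.0/24 -> H2 at depth 24
  add 240.242.224.0/20 -> H5 at depth 20
  add 29.139.176.0/20 -> H2 at depth 20
  Q 240.242.224.182: descend 11110000111100101110 ; hops seen [H5] ; pick H5
  del 86.11.208.0/20 (clear depth 20)
  add 29.139.176.0/20 -> H4 at depth 20
  add 240.242.224.128/28 -> H4 at depth 28
  Q 86.11.208.5: descend 010101100000101111010000 ; hops seen [H2] ; pick H2
  add 240.242.224.128/25 -> H5 at depth 25
  Q 29.139.177.24: descend 00011101100010111011 ; hops seen [H4] ; pick H4
  add 29.128.0.0/12 -> H5 at depth 12
  add 0.0.0.0/0 -> H0 at depth 0
  Q 240.242.224.128: descend 1111000011110010111000001000 ; hops seen [H0,H5,H5,H4] ; pick H4
  Q 29.128.0.12: descend 000111011000 ; hops seen [H0,H5] ; pick H5

== LOOKUPS ==
["H5","H5","H2","H4","H4","H5"]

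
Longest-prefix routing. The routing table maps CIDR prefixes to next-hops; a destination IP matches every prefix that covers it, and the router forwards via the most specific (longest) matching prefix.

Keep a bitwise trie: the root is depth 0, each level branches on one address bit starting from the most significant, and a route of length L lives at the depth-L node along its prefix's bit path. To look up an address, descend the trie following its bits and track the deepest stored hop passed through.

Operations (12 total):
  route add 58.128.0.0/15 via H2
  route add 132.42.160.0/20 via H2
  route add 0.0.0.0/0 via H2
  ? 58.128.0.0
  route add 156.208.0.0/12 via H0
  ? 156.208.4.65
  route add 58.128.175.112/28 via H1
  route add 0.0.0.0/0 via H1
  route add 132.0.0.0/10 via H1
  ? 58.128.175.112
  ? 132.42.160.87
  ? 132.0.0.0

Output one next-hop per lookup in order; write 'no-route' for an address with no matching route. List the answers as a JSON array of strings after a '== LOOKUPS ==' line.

Apply in order:
  add 58.128.0.0/15 -> H2 at depth 15
  add 132.42.160.0/20 -> H2 at depth 20
  add 0.0.0.0/0 -> H2 at depth 0
  lookup 58.128.0.0: bits 001110101000000 walk d0:H2→d1:-→d2:-→d3:-→d4:-→d5:-→d6:-→d7:-→d8:-→d9:-→d10:-→d11:-→d12:-→d13:-→d14:-→d15:H2 -> H2
  add 156.208.0.0/12 -> H0 at depth 12
  lookup 156.208.4.65: bits 100111001101 walk d0:H2→d1:-→d2:-→d3:-→d4:-→d5:-→d6:-→d7:-→d8:-→d9:-→d10:-→d11:-→d12:H0 -> H0
  add 58.128.175.112/28 -> H1 at depth 28
  add 0.0.0.0/0 -> H1 at depth 0
  add 132.0.0.0/10 -> H1 at depth 10
  lookup 58.128.175.112: bits 0011101010000000101011110111 walk d0:H1→d1:-→d2:-→d3:-→d4:-→d5:-→d6:-→d7:-→d8:-→d9:-→d10:-→d11:-→d12:-→d13:-→d14:-→d15:H2→d16:-→d17:-→d18:-→d19:-→d20:-→d21:-→d22:-→d23:-→d24:-→d25:-→d26:-→d27:-→d28:H1 -> H1
  lookup 132.42.160.87: bits 10000100001010101010 walk d0:H1→d1:-→d2:-→d3:-→d4:-→d5:-→d6:-→d7:-→d8:-→d9:-→d10:H1→d11:-→d12:-→d13:-→d14:-→d15:-→d16:-→d17:-→d18:-→d19:-→d20:H2 -> H2
  lookup 132.0.0.0: bits 1000010000 walk d0:H1→d1:-→d2:-→d3:-→d4:-→d5:-→d6:-→d7:-→d8:-→d9:-→d10:H1 -> H1

== LOOKUPS ==
["H2","H0","H1","H2","H1"]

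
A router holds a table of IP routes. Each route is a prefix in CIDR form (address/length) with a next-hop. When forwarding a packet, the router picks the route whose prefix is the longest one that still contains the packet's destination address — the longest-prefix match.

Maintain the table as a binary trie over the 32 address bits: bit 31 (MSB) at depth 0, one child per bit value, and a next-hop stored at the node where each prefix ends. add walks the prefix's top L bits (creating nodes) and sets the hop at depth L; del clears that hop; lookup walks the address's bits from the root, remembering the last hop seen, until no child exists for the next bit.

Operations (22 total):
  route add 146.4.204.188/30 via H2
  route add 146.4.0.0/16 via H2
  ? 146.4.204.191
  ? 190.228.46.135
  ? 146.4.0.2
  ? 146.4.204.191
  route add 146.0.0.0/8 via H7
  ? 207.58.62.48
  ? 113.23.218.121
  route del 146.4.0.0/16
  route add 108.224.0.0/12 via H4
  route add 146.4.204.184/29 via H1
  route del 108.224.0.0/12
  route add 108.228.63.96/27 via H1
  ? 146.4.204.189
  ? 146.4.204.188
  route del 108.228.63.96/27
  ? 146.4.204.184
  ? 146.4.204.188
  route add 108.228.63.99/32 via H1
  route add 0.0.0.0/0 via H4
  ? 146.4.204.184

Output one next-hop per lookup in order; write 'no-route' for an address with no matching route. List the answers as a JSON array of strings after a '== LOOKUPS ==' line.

Apply in order:
  + 146.4.204.188/30 (H2) depth=30
  + 146.4.0.0/16 (H2) depth=16
  ? 146.4.204.191  path d0:-→d1:-→d2:-→d3:-→d4:-→d5:-→d6:-→d7:-→d8:-→d9:-→d10:-→d11:-→d12:-→d13:-→d14:-→d15:-→d16:H2→d17:-→d18:-→d19:-→d20:-→d21:-→d22:-→d23:-→d24:-→d25:-→d26:-→d27:-→d28:-→d29:-→d30:H2  best=H2
  ? 190.228.46.135  path d0:-→d1:-→d2:-  best=no-route
  ? 146.4.0.2  path d0:-→d1:-→d2:-→d3:-→d4:-→d5:-→d6:-→d7:-→d8:-→d9:-→d10:-→d11:-→d12:-→d13:-→d14:-→d15:-→d16:H2  best=H2
  ? 146.4.204.191  path d0:-→d1:-→d2:-→d3:-→d4:-→d5:-→d6:-→d7:-→d8:-→d9:-→d10:-→d11:-→d12:-→d13:-→d14:-→d15:-→d16:H2→d17:-→d18:-→d19:-→d20:-→d21:-→d22:-→d23:-→d24:-→d25:-→d26:-→d27:-→d28:-→d29:-→d30:H2  best=H2
  + 146.0.0.0/8 (H7) depth=8
  ? 207.58.62.48  path d0:-→d1:-  best=no-route
  ? 113.23.218.121  path d0:-  best=no-route
  - 146.4.0.0/16 clear@16
  + 108.224.0.0/12 (H4) depth=12
  + 146.4.204.184/29 (H1) depth=29
  - 108.224.0.0/12 clear@12
  + 108.228.63.96/27 (H1) depth=27
  ? 146.4.204.189  path d0:-→d1:-→d2:-→d3:-→d4:-→d5:-→d6:-→d7:-→d8:H7→d9:-→d10:-→d11:-→d12:-→d13:-→d14:-→d15:-→d16:-→d17:-→d18:-→d19:-→d20:-→d21:-→d22:-→d23:-→d24:-→d25:-→d26:-→d27:-→d28:-→d29:H1→d30:H2  best=H2
  ? 146.4.204.188  path d0:-→d1:-→d2:-→d3:-→d4:-→d5:-→d6:-→d7:-→d8:H7→d9:-→d10:-→d11:-→d12:-→d13:-→d14:-→d15:-→d16:-→d17:-→d18:-→d19:-→d20:-→d21:-→d22:-→d23:-→d24:-→d25:-→d26:-→d27:-→d28:-→d29:H1→d30:H2  best=H2
  - 108.228.63.96/27 clear@27
  ? 146.4.204.184  path d0:-→d1:-→d2:-→d3:-→d4:-→d5:-→d6:-→d7:-→d8:H7→d9:-→d10:-→d11:-→d12:-→d13:-→d14:-→d15:-→d16:-→d17:-→d18:-→d19:-→d20:-→d21:-→d22:-→d23:-→d24:-→d25:-→d26:-→d27:-→d28:-→d29:H1  best=H1
  ? 146.4.204.188  path d0:-→d1:-→d2:-→d3:-→d4:-→d5:-→d6:-→d7:-→d8:H7→d9:-→d10:-→d11:-→d12:-→d13:-→d14:-→d15:-→d16:-→d17:-→d18:-→d19:-→d20:-→d21:-→d22:-→d23:-→d24:-→d25:-→d26:-→d27:-→d28:-→d29:H1→d30:H2  best=H2
  + 108.228.63.99/32 (H1) depth=32
  + 0.0.0.0/0 (H4) depth=0
  ? 146.4.204.184  path d0:H4→d1:-→d2:-→d3:-→d4:-→d5:-→d6:-→d7:-→d8:H7→d9:-→d10:-→d11:-→d12:-→d13:-→d14:-→d15:-→d16:-→d17:-→d18:-→d19:-→d20:-→d21:-→d22:-→d23:-→d24:-→d25:-→d26:-→d27:-→d28:-→d29:H1  best=H1

== LOOKUPS ==
["H2","no-route","H2","H2","no-route","no-route","H2","H2","H1","H2","H1"]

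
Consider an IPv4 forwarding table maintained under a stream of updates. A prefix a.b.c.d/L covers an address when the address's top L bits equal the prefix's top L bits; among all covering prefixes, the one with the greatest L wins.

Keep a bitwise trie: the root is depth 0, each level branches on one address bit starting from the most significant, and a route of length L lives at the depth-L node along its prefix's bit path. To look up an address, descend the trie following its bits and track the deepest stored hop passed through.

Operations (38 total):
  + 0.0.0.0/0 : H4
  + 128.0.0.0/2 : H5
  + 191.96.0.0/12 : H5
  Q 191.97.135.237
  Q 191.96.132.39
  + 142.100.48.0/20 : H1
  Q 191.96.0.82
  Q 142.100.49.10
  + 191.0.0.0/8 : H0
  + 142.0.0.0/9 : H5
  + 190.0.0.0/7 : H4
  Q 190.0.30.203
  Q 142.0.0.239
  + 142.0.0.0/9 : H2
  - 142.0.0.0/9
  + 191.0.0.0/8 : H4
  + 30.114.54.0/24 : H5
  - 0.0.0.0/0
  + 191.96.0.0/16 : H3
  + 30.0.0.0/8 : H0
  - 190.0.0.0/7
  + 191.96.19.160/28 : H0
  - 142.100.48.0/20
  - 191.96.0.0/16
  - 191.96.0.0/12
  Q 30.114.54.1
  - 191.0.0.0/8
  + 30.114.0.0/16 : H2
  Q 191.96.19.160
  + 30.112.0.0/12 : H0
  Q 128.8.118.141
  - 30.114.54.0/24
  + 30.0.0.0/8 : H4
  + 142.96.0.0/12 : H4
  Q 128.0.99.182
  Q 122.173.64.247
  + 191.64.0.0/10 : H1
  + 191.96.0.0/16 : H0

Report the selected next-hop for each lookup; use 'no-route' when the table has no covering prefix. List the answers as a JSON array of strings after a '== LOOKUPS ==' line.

Process each operation:
  + 0.0.0.0/0 (H4) depth=0
  + 128.0.0.0/2 (H5) depth=2
  + 191.96.0.0/12 (H5) depth=12
  lookup 191.97.135.237: bits 101111110110 walk d0:H4→d1:-→d2:H5→d3:-→d4:-→d5:-→d6:-→d7:-→d8:-→d9:-→d10:-→d11:-→d12:H5 -> H5
  lookup 191.96.132.39: bits 101111110110 walk d0:H4→d1:-→d2:H5→d3:-→d4:-→d5:-→d6:-→d7:-→d8:-→d9:-→d10:-→d11:-→d12:H5 -> H5
  + 142.100.48.0/20 (H1) depth=20
  lookup 191.96.0.82: bits 101111110110 walk d0:H4→d1:-→d2:H5→d3:-→d4:-→d5:-→d6:-→d7:-→d8:-→d9:-→d10:-→d11:-→d12:H5 -> H5
  lookup 142.100.49.10: bits 10001110011001000011 walk d0:H4→d1:-→d2:H5→d3:-→d4:-→d5:-→d6:-→d7:-→d8:-→d9:-→d10:-→d11:-→d12:-→d13:-→d14:-→d15:-→d16:-→d17:-→d18:-→d19:-→d20:H1 -> H1
  + 191.0.0.0/8 (H0) depth=8
  + 142.0.0.0/9 (H5) depth=9
  + 190.0.0.0/7 (H4) depth=7
  lookup 190.0.30.203: bits 1011111 walk d0:H4→d1:-→d2:H5→d3:-→d4:-→d5:-→d6:-→d7:H4 -> H4
  lookup 142.0.0.239: bits 100011100 walk d0:H4→d1:-→d2:H5→d3:-→d4:-→d5:-→d6:-→d7:-→d8:-→d9:H5 -> H5
  + 142.0.0.0/9 (H2) depth=9
  del 142.0.0.0/9 (clear depth 9)
  + 191.0.0.0/8 (H4) depth=8
  + 30.114.54.0/24 (H5) depth=24
  del 0.0.0.0/0 (clear depth 0)
  + 191.96.0.0/16 (H3) depth=16
  + 30.0.0.0/8 (H0) depth=8
  del 190.0.0.0/7 (clear depth 7)
  + 191.96.19.160/28 (H0) depth=28
  del 142.100.48.0/20 (clear depth 20)
  del 191.96.0.0/16 (clear depth 16)
  del 191.96.0.0/12 (clear depth 12)
  lookup 30.114.54.1: bits 000111100111001000110110 walk d0:-→d1:-→d2:-→d3:-→d4:-→d5:-→d6:-→d7:-→d8:H0→d9:-→d10:-→d11:-→d12:-→d13:-→d14:-→d15:-→d16:-→d17:-→d18:-→d19:-→d20:-→d21:-→d22:-→d23:-→d24:H5 -> H5
  del 191.0.0.0/8 (clear depth 8)
  + 30.114.0.0/16 (H2) depth=16
  lookup 191.96.19.160: bits 1011111101100000000100111010 walk d0:-→d1:-→d2:H5→d3:-→d4:-→d5:-→d6:-→d7:-→d8:-→d9:-→d10:-→d11:-→d12:-→d13:-→d14:-→d15:-→d16:-→d17:-→d18:-→d19:-→d20:-→d21:-→d22:-→d23:-→d24:-→d25:-→d26:-→d27:-→d28:H0 -> H0
  + 30.112.0.0/12 (H0) depth=12
  lookup 128.8.118.141: bits 1000 walk d0:-→d1:-→d2:H5→d3:-→d4:- -> H5
  del 30.114.54.0/24 (clear depth 24)
  + 30.0.0.0/8 (H4) depth=8
  + 142.96.0.0/12 (H4) depth=12
  lookup 128.0.99.182: bits 1000 walk d0:-→d1:-→d2:H5→d3:-→d4:- -> H5
  lookup 122.173.64.247: bits 0 walk d0:-→d1:- -> no-route
  + 191.64.0.0/10 (H1) depth=10
  + 191.96.0.0/16 (H0) depth=16

== LOOKUPS ==
["H5","H5","H5","H1","H4","H5","H5","H0","H5","H5","no-route"]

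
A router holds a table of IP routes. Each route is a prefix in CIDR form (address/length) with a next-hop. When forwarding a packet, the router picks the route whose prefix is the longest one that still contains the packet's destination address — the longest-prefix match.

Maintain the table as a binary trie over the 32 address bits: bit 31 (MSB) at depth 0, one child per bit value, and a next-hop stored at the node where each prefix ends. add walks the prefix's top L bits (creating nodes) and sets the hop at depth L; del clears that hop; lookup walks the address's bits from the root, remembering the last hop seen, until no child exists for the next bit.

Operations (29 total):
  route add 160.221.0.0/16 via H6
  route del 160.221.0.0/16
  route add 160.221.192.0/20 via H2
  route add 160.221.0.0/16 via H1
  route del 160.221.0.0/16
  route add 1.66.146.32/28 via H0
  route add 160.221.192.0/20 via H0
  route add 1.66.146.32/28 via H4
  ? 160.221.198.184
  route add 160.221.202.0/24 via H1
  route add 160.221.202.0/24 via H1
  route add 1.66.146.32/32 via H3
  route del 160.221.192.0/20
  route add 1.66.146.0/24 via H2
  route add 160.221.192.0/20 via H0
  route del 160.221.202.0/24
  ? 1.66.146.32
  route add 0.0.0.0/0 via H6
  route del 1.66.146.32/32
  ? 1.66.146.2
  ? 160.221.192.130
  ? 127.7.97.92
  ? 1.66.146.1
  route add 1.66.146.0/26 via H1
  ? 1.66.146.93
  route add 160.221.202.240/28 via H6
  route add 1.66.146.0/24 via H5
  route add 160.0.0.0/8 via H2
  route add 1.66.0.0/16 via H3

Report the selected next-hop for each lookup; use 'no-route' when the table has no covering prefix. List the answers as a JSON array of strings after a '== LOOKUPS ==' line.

Trace:
  + 160.221.0.0/16 (H6) depth=16
  del 160.221.0.0/16 (clear depth 16)
  + 160.221.192.0/20 (H2) depth=20
  + 160.221.0.0/16 (H1) depth=16
  del 160.221.0.0/16 (clear depth 16)
  + 1.66.146.32/28 (H0) depth=28
  + 160.221.192.0/20 (H0) depth=20
  + 1.66.146.32/28 (H4) depth=28
  Q 160.221.198.184: descend 10100000110111011100 ; hops seen [H0] ; pick H0
  + 160.221.202.0/24 (H1) depth=24
  + 160.221.202.0/24 (H1) depth=24
  + 1.66.146.32/32 (H3) depth=32
  del 160.221.192.0/20 (clear depth 20)
  + 1.66.146.0/24 (H2) depth=24
  + 160.221.192.0/20 (H0) depth=20
  del 160.221.202.0/24 (clear depth 24)
  Q 1.66.146.32: descend 00000001010000101001001000100000 ; hops seen [H2,H4,H3] ; pick H3
  + 0.0.0.0/0 (H6) depth=0
  del 1.66.146.32/32 (clear depth 32)
  Q 1.66.146.2: descend 00000001010000101001001000 ; hops seen [H6,H2] ; pick H2
  Q 160.221.192.130: descend 10100000110111011100 ; hops seen [H6,H0] ; pick H0
  Q 127.7.97.92: descend 0 ; hops seen [H6] ; pick H6
  Q 1.66.146.1: descend 00000001010000101001001000 ; hops seen [H6,H2] ; pick H2
  + 1.66.146.0/26 (H1) depth=26
  Q 1.66.146.93: descend 0000000101000010100100100 ; hops seen [H6,H2] ; pick H2
  + 160.221.202.240/28 (H6) depth=28
  + 1.66.146.0/24 (H5) depth=24
  + 160.0.0.0/8 (H2) depth=8
  + 1.66.0.0/16 (H3) depth=16

== LOOKUPS ==
["H0","H3","H2","H0","H6","H2","H2"]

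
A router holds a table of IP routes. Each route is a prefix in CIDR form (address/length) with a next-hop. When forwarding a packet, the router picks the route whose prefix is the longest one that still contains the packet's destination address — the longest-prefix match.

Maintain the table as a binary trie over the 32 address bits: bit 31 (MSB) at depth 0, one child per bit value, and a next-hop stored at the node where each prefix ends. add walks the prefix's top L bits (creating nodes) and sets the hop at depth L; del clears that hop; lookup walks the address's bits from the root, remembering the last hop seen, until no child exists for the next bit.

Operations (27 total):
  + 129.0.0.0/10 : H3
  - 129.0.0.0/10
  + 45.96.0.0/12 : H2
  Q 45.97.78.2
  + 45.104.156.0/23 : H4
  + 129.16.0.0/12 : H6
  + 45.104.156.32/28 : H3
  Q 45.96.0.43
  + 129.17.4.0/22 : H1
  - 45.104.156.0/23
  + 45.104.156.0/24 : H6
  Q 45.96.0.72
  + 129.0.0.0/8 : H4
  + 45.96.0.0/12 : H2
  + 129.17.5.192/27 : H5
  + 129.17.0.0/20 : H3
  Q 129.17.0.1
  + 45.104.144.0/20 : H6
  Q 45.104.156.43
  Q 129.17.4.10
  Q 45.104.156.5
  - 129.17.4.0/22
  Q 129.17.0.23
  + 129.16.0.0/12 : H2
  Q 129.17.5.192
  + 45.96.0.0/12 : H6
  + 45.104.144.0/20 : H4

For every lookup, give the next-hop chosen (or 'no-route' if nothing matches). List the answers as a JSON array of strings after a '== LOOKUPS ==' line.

Trace:
  add 129.0.0.0/10 -> H3 at depth 10
  - 129.0.0.0/10 clear@10
  add 45.96.0.0/12 -> H2 at depth 12
  lookup 45.97.78.2: bits 001011010110 walk d0:-→d1:-→d2:-→d3:-→d4:-→d5:-→d6:-→d7:-→d8:-→d9:-→d10:-→d11:-→d12:H2 -> H2
  add 45.104.156.0/23 -> H4 at depth 23
  add 129.16.0.0/12 -> H6 at depth 12
  add 45.104.156.32/28 -> H3 at depth 28
  lookup 45.96.0.43: bits 001011010110 walk d0:-→d1:-→d2:-→d3:-→d4:-→d5:-→d6:-→d7:-→d8:-→d9:-→d10:-→d11:-→d12:H2 -> H2
  add 129.17.4.0/22 -> H1 at depth 22
  - 45.104.156.0/23 clear@23
  add 45.104.156.0/24 -> H6 at depth 24
  lookup 45.96.0.72: bits 001011010110 walk d0:-→d1:-→d2:-→d3:-→d4:-→d5:-→d6:-→d7:-→d8:-→d9:-→d10:-→d11:-→d12:H2 -> H2
  add 129.0.0.0/8 -> H4 at depth 8
  add 45.96.0.0/12 -> H2 at depth 12
  add 129.17.5.192/27 -> H5 at depth 27
  add 129.17.0.0/20 -> H3 at depth 20
  lookup 129.17.0.1: bits 100000010001000100000 walk d0:-→d1:-→d2:-→d3:-→d4:-→d5:-→d6:-→d7:-→d8:H4→d9:-→d10:-→d11:-→d12:H6→d13:-→d14:-→d15:-→d16:-→d17:-→d18:-→d19:-→d20:H3→d21:- -> H3
  add 45.104.144.0/20 -> H6 at depth 20
  lookup 45.104.156.43: bits 0010110101101000100111000010 walk d0:-→d1:-→d2:-→d3:-→d4:-→d5:-→d6:-→d7:-→d8:-→d9:-→d10:-→d11:-→d12:H2→d13:-→d14:-→d15:-→d16:-→d17:-→d18:-→d19:-→d20:H6→d21:-→d22:-→d23:-→d24:H6→d25:-→d26:-→d27:-→d28:H3 -> H3
  lookup 129.17.4.10: bits 10000001000100010000010 walk d0:-→d1:-→d2:-→d3:-→d4:-→d5:-→d6:-→d7:-→d8:H4→d9:-→d10:-→d11:-→d12:H6→d13:-→d14:-→d15:-→d16:-→d17:-→d18:-→d19:-→d20:H3→d21:-→d22:H1→d23:- -> H1
  lookup 45.104.156.5: bits 00101101011010001001110000 walk d0:-→d1:-→d2:-→d3:-→d4:-→d5:-→d6:-→d7:-→d8:-→d9:-→d10:-→d11:-→d12:H2→d13:-→d14:-→d15:-→d16:-→d17:-→d18:-→d19:-→d20:H6→d21:-→d22:-→d23:-→d24:H6→d25:-→d26:- -> H6
  - 129.17.4.0/22 clear@22
  lookup 129.17.0.23: bits 100000010001000100000 walk d0:-→d1:-→d2:-→d3:-→d4:-→d5:-→d6:-→d7:-→d8:H4→d9:-→d10:-→d11:-→d12:H6→d13:-→d14:-→d15:-→d16:-→d17:-→d18:-→d19:-→d20:H3→d21:- -> H3
  add 129.16.0.0/12 -> H2 at depth 12
  lookup 129.17.5.192: bits 100000010001000100000101110 walk d0:-→d1:-→d2:-→d3:-→d4:-→d5:-→d6:-→d7:-→d8:H4→d9:-→d10:-→d11:-→d12:H2→d13:-→d14:-→d15:-→d16:-→d17:-→d18:-→d19:-→d20:H3→d21:-→d22:-→d23:-→d24:-→d25:-→d26:-→d27:H5 -> H5
  add 45.96.0.0/12 -> H6 at depth 12
  add 45.104.144.0/20 -> H4 at depth 20

== LOOKUPS ==
["H2","H2","H2","H3","H3","H1","H6","H3","H5"]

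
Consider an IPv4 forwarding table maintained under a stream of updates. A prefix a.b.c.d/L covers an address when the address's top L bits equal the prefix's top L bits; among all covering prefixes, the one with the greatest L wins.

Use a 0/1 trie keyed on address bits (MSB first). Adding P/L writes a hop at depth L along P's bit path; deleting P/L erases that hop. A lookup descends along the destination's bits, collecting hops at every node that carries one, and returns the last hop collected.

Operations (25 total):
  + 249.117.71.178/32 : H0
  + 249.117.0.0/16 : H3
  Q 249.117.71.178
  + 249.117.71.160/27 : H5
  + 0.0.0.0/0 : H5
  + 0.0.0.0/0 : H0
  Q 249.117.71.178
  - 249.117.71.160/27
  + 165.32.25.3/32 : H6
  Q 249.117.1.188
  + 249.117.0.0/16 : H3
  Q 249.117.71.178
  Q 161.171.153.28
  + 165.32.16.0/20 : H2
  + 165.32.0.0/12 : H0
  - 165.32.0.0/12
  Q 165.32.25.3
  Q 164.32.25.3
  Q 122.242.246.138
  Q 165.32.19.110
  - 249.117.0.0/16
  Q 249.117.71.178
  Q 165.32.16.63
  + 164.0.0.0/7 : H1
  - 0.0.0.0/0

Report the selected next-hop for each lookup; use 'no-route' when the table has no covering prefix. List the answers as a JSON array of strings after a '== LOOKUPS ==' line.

Process each operation:
  + 249.117.71.178/32 (H0) depth=32
  + 249.117.0.0/16 (H3) depth=16
  ? 249.117.71.178  path d0:-→d1:-→d2:-→d3:-→d4:-→d5:-→d6:-→d7:-→d8:-→d9:-→d10:-→d11:-→d12:-→d13:-→d14:-→d15:-→d16:H3→d17:-→d18:-→d19:-→d20:-→d21:-→d22:-→d23:-→d24:-→d25:-→d26:-→d27:-→d28:-→d29:-→d30:-→d31:-→d32:H0  best=H0
  + 249.117.71.160/27 (H5) depth=27
  + 0.0.0.0/0 (H5) depth=0
  + 0.0.0.0/0 (H0) depth=0
  ? 249.117.71.178  path d0:H0→d1:-→d2:-→d3:-→d4:-→d5:-→d6:-→d7:-→d8:-→d9:-→d10:-→d11:-→d12:-→d13:-→d14:-→d15:-→d16:H3→d17:-→d18:-→d19:-→d20:-→d21:-→d22:-→d23:-→d24:-→d25:-→d26:-→d27:H5→d28:-→d29:-→d30:-→d31:-→d32:H0  best=H0
  - 249.117.71.160/27 clear@27
  + 165.32.25.3/32 (H6) depth=32
  ? 249.117.1.188  path d0:H0→d1:-→d2:-→d3:-→d4:-→d5:-→d6:-→d7:-→d8:-→d9:-→d10:-→d11:-→d12:-→d13:-→d14:-→d15:-→d16:H3→d17:-  best=H3
  + 249.117.0.0/16 (H3) depth=16
  ? 249.117.71.178  path d0:H0→d1:-→d2:-→d3:-→d4:-→d5:-→d6:-→d7:-→d8:-→d9:-→d10:-→d11:-→d12:-→d13:-→d14:-→d15:-→d16:H3→d17:-→d18:-→d19:-→d20:-→d21:-→d22:-→d23:-→d24:-→d25:-→d26:-→d27:-→d28:-→d29:-→d30:-→d31:-→d32:H0  best=H0
  ? 161.171.153.28  path d0:H0→d1:-→d2:-→d3:-→d4:-→d5:-  best=H0
  + 165.32.16.0/20 (H2) depth=20
  + 165.32.0.0/12 (H0) depth=12
  - 165.32.0.0/12 clear@12
  ? 165.32.25.3  path d0:H0→d1:-→d2:-→d3:-→d4:-→d5:-→d6:-→d7:-→d8:-→d9:-→d10:-→d11:-→d12:-→d13:-→d14:-→d15:-→d16:-→d17:-→d18:-→d19:-→d20:H2→d21:-→d22:-→d23:-→d24:-→d25:-→d26:-→d27:-→d28:-→d29:-→d30:-→d31:-→d32:H6  best=H6
  ? 164.32.25.3  path d0:H0→d1:-→d2:-→d3:-→d4:-→d5:-→d6:-→d7:-  best=H0
  ? 122.242.246.138  path d0:H0  best=H0
  ? 165.32.19.110  path d0:H0→d1:-→d2:-→d3:-→d4:-→d5:-→d6:-→d7:-→d8:-→d9:-→d10:-→d11:-→d12:-→d13:-→d14:-→d15:-→d16:-→d17:-→d18:-→d19:-→d20:H2  best=H2
  - 249.117.0.0/16 clear@16
  ? 249.117.71.178  path d0:H0→d1:-→d2:-→d3:-→d4:-→d5:-→d6:-→d7:-→d8:-→d9:-→d10:-→d11:-→d12:-→d13:-→d14:-→d15:-→d16:-→d17:-→d18:-→d19:-→d20:-→d21:-→d22:-→d23:-→d24:-→d25:-→d26:-→d27:-→d28:-→d29:-→d30:-→d31:-→d32:H0  best=H0
  ? 165.32.16.63  path d0:H0→d1:-→d2:-→d3:-→d4:-→d5:-→d6:-→d7:-→d8:-→d9:-→d10:-→d11:-→d12:-→d13:-→d14:-→d15:-→d16:-→d17:-→d18:-→d19:-→d20:H2  best=H2
  + 164.0.0.0/7 (H1) depth=7
  - 0.0.0.0/0 clear@0

== LOOKUPS ==
["H0","H0","H3","H0","H0","H6","H0","H0","H2","H0","H2"]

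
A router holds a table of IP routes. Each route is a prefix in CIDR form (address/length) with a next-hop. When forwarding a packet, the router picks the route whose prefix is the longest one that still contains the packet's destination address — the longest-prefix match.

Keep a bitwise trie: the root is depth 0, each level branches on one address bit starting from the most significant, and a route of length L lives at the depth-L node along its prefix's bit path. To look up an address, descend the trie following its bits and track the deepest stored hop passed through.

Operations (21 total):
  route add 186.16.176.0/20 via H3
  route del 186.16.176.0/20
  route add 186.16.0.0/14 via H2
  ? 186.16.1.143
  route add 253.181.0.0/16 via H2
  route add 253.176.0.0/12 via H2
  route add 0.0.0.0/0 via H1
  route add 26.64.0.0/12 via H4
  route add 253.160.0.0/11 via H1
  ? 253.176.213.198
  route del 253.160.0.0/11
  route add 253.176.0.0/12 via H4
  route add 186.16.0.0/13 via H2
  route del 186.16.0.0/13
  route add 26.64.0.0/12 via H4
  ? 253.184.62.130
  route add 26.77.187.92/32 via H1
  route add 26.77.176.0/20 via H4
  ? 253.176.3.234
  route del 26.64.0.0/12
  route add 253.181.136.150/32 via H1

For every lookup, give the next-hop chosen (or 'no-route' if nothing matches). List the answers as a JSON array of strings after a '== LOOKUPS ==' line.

Apply in order:
  + 186.16.176.0/20 (H3) depth=20
  - 186.16.176.0/20 clear@20
  + 186.16.0.0/14 (H2) depth=14
  Q 186.16.1.143: descend 1011101000010000 ; hops seen [H2] ; pick H2
  + 253.181.0.0/16 (H2) depth=16
  + 253.176.0.0/12 (H2) depth=12
  + 0.0.0.0/0 (H1) depth=0
  + 26.64.0.0/12 (H4) depth=12
  + 253.160.0.0/11 (H1) depth=11
  Q 253.176.213.198: descend 1111110110110 ; hops seen [H1,H1,H2] ; pick H2
  - 253.160.0.0/11 clear@11
  + 253.176.0.0/12 (H4) depth=12
  + 186.16.0.0/13 (H2) depth=13
  - 186.16.0.0/13 clear@13
  + 26.64.0.0/12 (H4) depth=12
  Q 253.184.62.130: descend 111111011011 ; hops seen [H1,H4] ; pick H4
  + 26.77.187.92/32 (H1) depth=32
  + 26.77.176.0/20 (H4) depth=20
  Q 253.176.3.234: descend 1111110110110 ; hops seen [H1,H4] ; pick H4
  - 26.64.0.0/12 clear@12
  + 253.181.136.150/32 (H1) depth=32

== LOOKUPS ==
["H2","H2","H4","H4"]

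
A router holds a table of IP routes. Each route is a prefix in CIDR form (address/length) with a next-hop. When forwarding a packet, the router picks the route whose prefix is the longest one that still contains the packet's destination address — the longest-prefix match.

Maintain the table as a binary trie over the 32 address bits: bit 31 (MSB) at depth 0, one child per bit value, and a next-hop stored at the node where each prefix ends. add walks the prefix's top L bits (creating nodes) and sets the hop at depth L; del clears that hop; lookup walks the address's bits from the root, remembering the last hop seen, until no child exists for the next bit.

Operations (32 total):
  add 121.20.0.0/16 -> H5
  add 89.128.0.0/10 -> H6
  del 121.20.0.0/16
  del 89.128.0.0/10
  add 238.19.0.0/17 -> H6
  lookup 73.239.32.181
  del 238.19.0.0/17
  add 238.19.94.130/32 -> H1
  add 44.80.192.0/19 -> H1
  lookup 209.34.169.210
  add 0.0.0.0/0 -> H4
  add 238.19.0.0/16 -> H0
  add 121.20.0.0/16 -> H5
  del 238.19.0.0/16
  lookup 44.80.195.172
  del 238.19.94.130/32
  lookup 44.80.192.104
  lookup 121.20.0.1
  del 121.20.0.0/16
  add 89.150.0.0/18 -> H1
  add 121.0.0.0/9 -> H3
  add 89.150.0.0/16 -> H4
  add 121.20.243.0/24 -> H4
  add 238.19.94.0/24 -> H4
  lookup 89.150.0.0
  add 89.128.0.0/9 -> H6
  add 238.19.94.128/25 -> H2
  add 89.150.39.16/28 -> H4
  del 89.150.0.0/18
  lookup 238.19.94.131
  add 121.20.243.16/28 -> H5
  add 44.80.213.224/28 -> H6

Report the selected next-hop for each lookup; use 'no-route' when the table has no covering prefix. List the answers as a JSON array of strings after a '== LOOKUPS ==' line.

Process each operation:
  add 121.20.0.0/16 -> H5 at depth 16
  add 89.128.0.0/10 -> H6 at depth 10
  del 121.20.0.0/16 (clear depth 16)
  del 89.128.0.0/10 (clear depth 10)
  add 238.19.0.0/17 -> H6 at depth 17
  lookup 73.239.32.181: bits 010 walk d0:-→d1:-→d2:-→d3:- -> no-route
  del 238.19.0.0/17 (clear depth 17)
  add 238.19.94.130/32 -> H1 at depth 32
  add 44.80.192.0/19 -> H1 at depth 19
  lookup 209.34.169.210: bits 11 walk d0:-→d1:-→d2:- -> no-route
  add 0.0.0.0/0 -> H4 at depth 0
  add 238.19.0.0/16 -> H0 at depth 16
  add 121.20.0.0/16 -> H5 at depth 16
  del 238.19.0.0/16 (clear depth 16)
  lookup 44.80.195.172: bits 0010110001010000110 walk d0:H4→d1:-→d2:-→d3:-→d4:-→d5:-→d6:-→d7:-→d8:-→d9:-→d10:-→d11:-→d12:-→d13:-→d14:-→d15:-→d16:-→d17:-→d18:-→d19:H1 -> H1
  del 238.19.94.130/32 (clear depth 32)
  lookup 44.80.192.104: bits 0010110001010000110 walk d0:H4→d1:-→d2:-→d3:-→d4:-→d5:-→d6:-→d7:-→d8:-→d9:-→d10:-→d11:-→d12:-→d13:-→d14:-→d15:-→d16:-→d17:-→d18:-→d19:H1 -> H1
  lookup 121.20.0.1: bits 0111100100010100 walk d0:H4→d1:-→d2:-→d3:-→d4:-→d5:-→d6:-→d7:-→d8:-→d9:-→d10:-→d11:-→d12:-→d13:-→d14:-→d15:-→d16:H5 -> H5
  del 121.20.0.0/16 (clear depth 16)
  add 89.150.0.0/18 -> H1 at depth 18
  add 121.0.0.0/9 -> H3 at depth 9
  add 89.150.0.0/16 -> H4 at depth 16
  add 121.20.243.0/24 -> H4 at depth 24
  add 238.19.94.0/24 -> H4 at depth 24
  lookup 89.150.0.0: bits 010110011001011000 walk d0:H4→d1:-→d2:-→d3:-→d4:-→d5:-→d6:-→d7:-→d8:-→d9:-→d10:-→d11:-→d12:-→d13:-→d14:-→d15:-→d16:H4→d17:-→d18:H1 -> H1
  add 89.128.0.0/9 -> H6 at depth 9
  add 238.19.94.128/25 -> H2 at depth 25
  add 89.150.39.16/28 -> H4 at depth 28
  del 89.150.0.0/18 (clear depth 18)
  lookup 238.19.94.131: bits 1110111000010011010111101000001 walk d0:H4→d1:-→d2:-→d3:-→d4:-→d5:-→d6:-→d7:-→d8:-→d9:-→d10:-→d11:-→d12:-→d13:-→d14:-→d15:-→d16:-→d17:-→d18:-→d19:-→d20:-→d21:-→d22:-→d23:-→d24:H4→d25:H2→d26:-→d27:-→d28:-→d29:-→d30:-→d31:- -> H2
  add 121.20.243.16/28 -> H5 at depth 28
  add 44.80.213.224/28 -> H6 at depth 28

== LOOKUPS ==
["no-route","no-route","H1","H1","H5","H1","H2"]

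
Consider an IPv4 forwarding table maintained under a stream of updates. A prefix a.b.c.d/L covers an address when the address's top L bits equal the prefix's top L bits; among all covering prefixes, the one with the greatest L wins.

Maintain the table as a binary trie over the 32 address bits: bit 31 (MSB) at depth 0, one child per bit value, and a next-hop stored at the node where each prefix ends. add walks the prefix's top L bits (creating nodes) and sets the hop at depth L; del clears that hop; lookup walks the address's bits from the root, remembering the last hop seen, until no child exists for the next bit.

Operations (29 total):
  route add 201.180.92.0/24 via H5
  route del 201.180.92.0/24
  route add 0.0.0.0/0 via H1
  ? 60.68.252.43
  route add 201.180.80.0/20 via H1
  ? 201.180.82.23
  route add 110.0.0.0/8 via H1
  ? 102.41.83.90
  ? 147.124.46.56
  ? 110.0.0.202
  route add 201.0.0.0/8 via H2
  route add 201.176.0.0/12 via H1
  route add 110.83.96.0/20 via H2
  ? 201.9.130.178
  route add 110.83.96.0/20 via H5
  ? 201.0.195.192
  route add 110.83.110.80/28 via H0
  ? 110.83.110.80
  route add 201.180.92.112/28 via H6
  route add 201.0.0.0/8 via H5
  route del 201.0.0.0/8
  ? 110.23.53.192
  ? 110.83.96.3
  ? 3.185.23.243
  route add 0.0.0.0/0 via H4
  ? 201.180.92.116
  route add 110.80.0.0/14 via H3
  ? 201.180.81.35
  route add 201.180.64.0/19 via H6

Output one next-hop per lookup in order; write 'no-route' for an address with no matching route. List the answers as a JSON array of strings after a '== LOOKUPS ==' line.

Trace:
  add 201.180.92.0/24 -> H5 at depth 24
  - 201.180.92.0/24 clear@24
  add 0.0.0.0/0 -> H1 at depth 0
  lookup 60.68.252.43: bits ε walk d0:H1 -> H1
  add 201.180.80.0/20 -> H1 at depth 20
  lookup 201.180.82.23: bits 11001001101101000101 walk d0:H1→d1:-→d2:-→d3:-→d4:-→d5:-→d6:-→d7:-→d8:-→d9:-→d10:-→d11:-→d12:-→d13:-→d14:-→d15:-→d16:-→d17:-→d18:-→d19:-→d20:H1 -> H1
  add 110.0.0.0/8 -> H1 at depth 8
  lookup 102.41.83.90: bits 0110 walk d0:H1→d1:-→d2:-→d3:-→d4:- -> H1
  lookup 147.124.46.56: bits 1 walk d0:H1→d1:- -> H1
  lookup 110.0.0.202: bits 01101110 walk d0:H1→d1:-→d2:-→d3:-→d4:-→d5:-→d6:-→d7:-→d8:H1 -> H1
  add 201.0.0.0/8 -> H2 at depth 8
  add 201.176.0.0/12 -> H1 at depth 12
  add 110.83.96.0/20 -> H2 at depth 20
  lookup 201.9.130.178: bits 11001001 walk d0:H1→d1:-→d2:-→d3:-→d4:-→d5:-→d6:-→d7:-→d8:H2 -> H2
  add 110.83.96.0/20 -> H5 at depth 20
  lookup 201.0.195.192: bits 11001001 walk d0:H1→d1:-→d2:-→d3:-→d4:-→d5:-→d6:-→d7:-→d8:H2 -> H2
  add 110.83.110.80/28 -> H0 at depth 28
  lookup 110.83.110.80: bits 0110111001010011011011100101 walk d0:H1→d1:-→d2:-→d3:-→d4:-→d5:-→d6:-→d7:-→d8:H1→d9:-→d10:-→d11:-→d12:-→d13:-→d14:-→d15:-→d16:-→d17:-→d18:-→d19:-→d20:H5→d21:-→d22:-→d23:-→d24:-→d25:-→d26:-→d27:-→d28:H0 -> H0
  add 201.180.92.112/28 -> H6 at depth 28
  add 201.0.0.0/8 -> H5 at depth 8
  - 201.0.0.0/8 clear@8
  lookup 110.23.53.192: bits 011011100 walk d0:H1→d1:-→d2:-→d3:-→d4:-→d5:-→d6:-→d7:-→d8:H1→d9:- -> H1
  lookup 110.83.96.3: bits 01101110010100110110 walk d0:H1→d1:-→d2:-→d3:-→d4:-→d5:-→d6:-→d7:-→d8:H1→d9:-→d10:-→d11:-→d12:-→d13:-→d14:-→d15:-→d16:-→d17:-→d18:-→d19:-→d20:H5 -> H5
  lookup 3.185.23.243: bits 0 walk d0:H1→d1:- -> H1
  add 0.0.0.0/0 -> H4 at depth 0
  lookup 201.180.92.116: bits 1100100110110100010111000111 walk d0:H4→d1:-→d2:-→d3:-→d4:-→d5:-→d6:-→d7:-→d8:-→d9:-→d10:-→d11:-→d12:H1→d13:-→d14:-→d15:-→d16:-→d17:-→d18:-→d19:-→d20:H1→d21:-→d22:-→d23:-→d24:-→d25:-→d26:-→d27:-→d28:H6 -> H6
  add 110.80.0.0/14 -> H3 at depth 14
  lookup 201.180.81.35: bits 11001001101101000101 walk d0:H4→d1:-→d2:-→d3:-→d4:-→d5:-→d6:-→d7:-→d8:-→d9:-→d10:-→d11:-→d12:H1→d13:-→d14:-→d15:-→d16:-→d17:-→d18:-→d19:-→d20:H1 -> H1
  add 201.180.64.0/19 -> H6 at depth 19

== LOOKUPS ==
["H1","H1","H1","H1","H1","H2","H2","H0","H1","H5","H1","H6","H1"]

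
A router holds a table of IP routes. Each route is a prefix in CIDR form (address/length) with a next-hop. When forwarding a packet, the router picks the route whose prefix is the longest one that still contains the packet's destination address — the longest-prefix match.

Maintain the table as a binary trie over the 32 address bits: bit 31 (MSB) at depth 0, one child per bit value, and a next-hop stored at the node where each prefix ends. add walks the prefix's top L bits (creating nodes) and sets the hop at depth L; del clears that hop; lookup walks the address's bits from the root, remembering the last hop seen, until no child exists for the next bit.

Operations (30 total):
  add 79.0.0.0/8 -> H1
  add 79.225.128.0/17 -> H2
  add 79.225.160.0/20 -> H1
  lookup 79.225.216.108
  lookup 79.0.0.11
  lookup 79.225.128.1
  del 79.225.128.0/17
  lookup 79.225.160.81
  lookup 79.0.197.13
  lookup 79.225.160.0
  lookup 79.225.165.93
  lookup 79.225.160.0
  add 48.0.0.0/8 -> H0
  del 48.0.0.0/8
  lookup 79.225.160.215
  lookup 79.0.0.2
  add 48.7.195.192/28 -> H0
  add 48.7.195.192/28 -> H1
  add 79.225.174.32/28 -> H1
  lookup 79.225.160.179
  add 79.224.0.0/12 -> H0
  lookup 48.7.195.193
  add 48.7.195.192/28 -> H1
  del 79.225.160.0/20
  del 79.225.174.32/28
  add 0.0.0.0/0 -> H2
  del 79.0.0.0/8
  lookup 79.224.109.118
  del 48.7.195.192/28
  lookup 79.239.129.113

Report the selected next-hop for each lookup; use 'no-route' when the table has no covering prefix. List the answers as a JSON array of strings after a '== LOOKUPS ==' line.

Process each operation:
  + 79.0.0.0/8 (H1) depth=8
  + 79.225.128.0/17 (H2) depth=17
  + 79.225.160.0/20 (H1) depth=20
  ? 79.225.216.108  path d0:-→d1:-→d2:-→d3:-→d4:-→d5:-→d6:-→d7:-→d8:H1→d9:-→d10:-→d11:-→d12:-→d13:-→d14:-→d15:-→d16:-→d17:H2  best=H2
  ? 79.0.0.11  path d0:-→d1:-→d2:-→d3:-→d4:-→d5:-→d6:-→d7:-→d8:H1  best=H1
  ? 79.225.128.1  path d0:-→d1:-→d2:-→d3:-→d4:-→d5:-→d6:-→d7:-→d8:H1→d9:-→d10:-→d11:-→d12:-→d13:-→d14:-→d15:-→d16:-→d17:H2→d18:-  best=H2
  del 79.225.128.0/17 (clear depth 17)
  ? 79.225.160.81  path d0:-→d1:-→d2:-→d3:-→d4:-→d5:-→d6:-→d7:-→d8:H1→d9:-→d10:-→d11:-→d12:-→d13:-→d14:-→d15:-→d16:-→d17:-→d18:-→d19:-→d20:H1  best=H1
  ? 79.0.197.13  path d0:-→d1:-→d2:-→d3:-→d4:-→d5:-→d6:-→d7:-→d8:H1  best=H1
  ? 79.225.160.0  path d0:-→d1:-→d2:-→d3:-→d4:-→d5:-→d6:-→d7:-→d8:H1→d9:-→d10:-→d11:-→d12:-→d13:-→d14:-→d15:-→d16:-→d17:-→d18:-→d19:-→d20:H1  best=H1
  ? 79.225.165.93  path d0:-→d1:-→d2:-→d3:-→d4:-→d5:-→d6:-→d7:-→d8:H1→d9:-→d10:-→d11:-→d12:-→d13:-→d14:-→d15:-→d16:-→d17:-→d18:-→d19:-→d20:H1  best=H1
  ? 79.225.160.0  path d0:-→d1:-→d2:-→d3:-→d4:-→d5:-→d6:-→d7:-→d8:H1→d9:-→d10:-→d11:-→d12:-→d13:-→d14:-→d15:-→d16:-→d17:-→d18:-→d19:-→d20:H1  best=H1
  + 48.0.0.0/8 (H0) depth=8
  del 48.0.0.0/8 (clear depth 8)
  ? 79.225.160.215  path d0:-→d1:-→d2:-→d3:-→d4:-→d5:-→d6:-→d7:-→d8:H1→d9:-→d10:-→d11:-→d12:-→d13:-→d14:-→d15:-→d16:-→d17:-→d18:-→d19:-→d20:H1  best=H1
  ? 79.0.0.2  path d0:-→d1:-→d2:-→d3:-→d4:-→d5:-→d6:-→d7:-→d8:H1  best=H1
  + 48.7.195.192/28 (H0) depth=28
  + 48.7.195.192/28 (H1) depth=28
  + 79.225.174.32/28 (H1) depth=28
  ? 79.225.160.179  path d0:-→d1:-→d2:-→d3:-→d4:-→d5:-→d6:-→d7:-→d8:H1→d9:-→d10:-→d11:-→d12:-→d13:-→d14:-→d15:-→d16:-→d17:-→d18:-→d19:-→d20:H1  best=H1
  + 79.224.0.0/12 (H0) depth=12
  ? 48.7.195.193  path d0:-→d1:-→d2:-→d3:-→d4:-→d5:-→d6:-→d7:-→d8:-→d9:-→d10:-→d11:-→d12:-→d13:-→d14:-→d15:-→d16:-→d17:-→d18:-→d19:-→d20:-→d21:-→d22:-→d23:-→d24:-→d25:-→d26:-→d27:-→d28:H1  best=H1
  + 48.7.195.192/28 (H1) depth=28
  del 79.225.160.0/20 (clear depth 20)
  del 79.225.174.32/28 (clear depth 28)
  + 0.0.0.0/0 (H2) depth=0
  del 79.0.0.0/8 (clear depth 8)
  ? 79.224.109.118  path d0:H2→d1:-→d2:-→d3:-→d4:-→d5:-→d6:-→d7:-→d8:-→d9:-→d10:-→d11:-→d12:H0→d13:-→d14:-→d15:-  best=H0
  del 48.7.195.192/28 (clear depth 28)
  ? 79.239.129.113  path d0:H2→d1:-→d2:-→d3:-→d4:-→d5:-→d6:-→d7:-→d8:-→d9:-→d10:-→d11:-→d12:H0  best=H0

== LOOKUPS ==
["H2","H1","H2","H1","H1","H1","H1","H1","H1","H1","H1","H1","H0","H0"]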